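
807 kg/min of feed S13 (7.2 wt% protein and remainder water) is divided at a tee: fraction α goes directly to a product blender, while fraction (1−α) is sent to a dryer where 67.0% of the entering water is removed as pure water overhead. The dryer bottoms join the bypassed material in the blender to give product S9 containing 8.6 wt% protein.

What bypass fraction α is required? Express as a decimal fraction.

0.738

All 807×0.072 = 58.104 kg/min of protein reaches S9, so S9 = 58.104/0.086 = 675.63 kg/min and vapour = 131.37 kg/min.
The evaporator receives (1−α)·807 of feed at 0.928 water and removes 0.670 of that water:
0.670×0.928×(1−α)×807 = 131.37
(1−α) = 131.37/501.76 = 0.2618;  α = 0.7382.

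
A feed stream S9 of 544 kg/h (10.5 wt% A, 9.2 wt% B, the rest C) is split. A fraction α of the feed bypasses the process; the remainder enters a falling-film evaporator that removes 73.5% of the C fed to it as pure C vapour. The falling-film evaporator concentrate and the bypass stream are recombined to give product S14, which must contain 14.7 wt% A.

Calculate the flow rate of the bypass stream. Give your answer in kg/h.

280.7 kg/h

All 544×0.105 = 57.12 kg/h of A reaches S14, so S14 = 57.12/0.147 = 388.57 kg/h and vapour = 155.43 kg/h.
The evaporator receives (1−α)·544 of feed at 0.803 C and removes 0.735 of that C:
0.735×0.803×(1−α)×544 = 155.43
(1−α) = 155.43/321.07 = 0.4841;  α = 0.5159.
Bypass flow = 0.5159×544 = 280.65 kg/h.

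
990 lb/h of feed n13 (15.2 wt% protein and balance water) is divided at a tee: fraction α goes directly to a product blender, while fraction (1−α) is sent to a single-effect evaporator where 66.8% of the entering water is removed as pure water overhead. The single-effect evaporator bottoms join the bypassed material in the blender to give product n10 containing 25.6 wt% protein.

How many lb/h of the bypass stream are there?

All 990×0.152 = 150.48 lb/h of protein reaches n10, so n10 = 150.48/0.256 = 587.81 lb/h and vapour = 402.19 lb/h.
The evaporator receives (1−α)·990 of feed at 0.848 water and removes 0.668 of that water:
0.668×0.848×(1−α)×990 = 402.19
(1−α) = 402.19/560.8 = 0.7172;  α = 0.2828.
Bypass flow = 0.2828×990 = 280 lb/h.

280 lb/h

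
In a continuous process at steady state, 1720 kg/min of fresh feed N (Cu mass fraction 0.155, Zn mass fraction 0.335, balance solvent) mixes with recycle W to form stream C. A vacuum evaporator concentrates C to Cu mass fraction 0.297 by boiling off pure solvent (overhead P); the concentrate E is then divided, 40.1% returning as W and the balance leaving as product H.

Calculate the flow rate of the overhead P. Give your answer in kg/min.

Overall Cu balance (none leaves overhead): Cu in fresh feed = Cu in product, i.e. 1720×0.155 = (1−0.401)·E·0.297.
E = 266.6/(0.297×0.599) = 1498.6 kg/min.
Recycle W = 0.401×1498.6 = 600.93 kg/min.
Combined feed C = 1720 + 600.93 = 2320.9 kg/min.
Overhead P = C − E = 2320.9 − 1498.6 = 822.36 kg/min.

822.4 kg/min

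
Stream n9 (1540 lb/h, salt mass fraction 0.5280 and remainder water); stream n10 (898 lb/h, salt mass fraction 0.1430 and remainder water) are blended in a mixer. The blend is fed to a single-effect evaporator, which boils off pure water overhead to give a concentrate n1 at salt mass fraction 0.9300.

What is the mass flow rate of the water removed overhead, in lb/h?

salt entering = 1540×0.528 + 898×0.143 = 941.53 lb/h.
All salt reports to n1, so n1 = 941.53/0.930 = 1012.4 lb/h.
Total feed = 2438 lb/h; overhead = 2438 − 1012.4 = 1425.6 lb/h.

1426 lb/h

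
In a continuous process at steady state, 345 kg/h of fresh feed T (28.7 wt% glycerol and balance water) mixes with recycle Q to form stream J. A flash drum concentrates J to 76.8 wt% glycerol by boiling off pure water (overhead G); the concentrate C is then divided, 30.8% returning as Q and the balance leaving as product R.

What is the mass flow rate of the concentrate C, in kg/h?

186.3 kg/h

Overall glycerol balance (none leaves overhead): glycerol in fresh feed = glycerol in product, i.e. 345×0.287 = (1−0.308)·C·0.768.
C = 99.015/(0.768×0.692) = 186.31 kg/h.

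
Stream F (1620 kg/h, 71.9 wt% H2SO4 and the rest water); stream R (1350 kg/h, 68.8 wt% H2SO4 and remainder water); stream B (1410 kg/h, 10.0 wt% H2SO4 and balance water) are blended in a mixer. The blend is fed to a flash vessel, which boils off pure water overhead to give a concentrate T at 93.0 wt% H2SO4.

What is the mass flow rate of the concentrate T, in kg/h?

H2SO4 entering = 1620×0.719 + 1350×0.688 + 1410×0.100 = 2234.6 kg/h.
All H2SO4 reports to T, so T = 2234.6/0.930 = 2402.8 kg/h.

2403 kg/h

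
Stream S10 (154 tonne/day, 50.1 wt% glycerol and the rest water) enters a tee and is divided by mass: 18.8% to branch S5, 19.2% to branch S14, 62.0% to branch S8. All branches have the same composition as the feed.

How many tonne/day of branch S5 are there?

Branch S5 flow = 0.188×154 = 28.952 tonne/day.

28.95 tonne/day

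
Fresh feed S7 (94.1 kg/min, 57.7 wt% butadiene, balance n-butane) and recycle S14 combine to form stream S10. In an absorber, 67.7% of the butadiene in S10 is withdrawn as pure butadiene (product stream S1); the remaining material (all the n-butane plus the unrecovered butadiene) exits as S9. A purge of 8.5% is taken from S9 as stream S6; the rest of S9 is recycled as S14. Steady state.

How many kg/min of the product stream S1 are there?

butadiene in S10: m_A = 94.1×0.577 + (1−0.085)·(1−0.677)·m_A, so m_A = 54.296/0.7045 = 77.075 kg/min.
Product S1 = 0.677×77.075 = 52.18 kg/min.

52.18 kg/min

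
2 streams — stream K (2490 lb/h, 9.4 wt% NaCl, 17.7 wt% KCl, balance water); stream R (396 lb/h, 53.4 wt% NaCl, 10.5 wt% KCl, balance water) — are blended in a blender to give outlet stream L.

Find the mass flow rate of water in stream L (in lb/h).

1958 lb/h

water out = water in = 2490×0.729 + 396×0.361 = 1958.2 lb/h.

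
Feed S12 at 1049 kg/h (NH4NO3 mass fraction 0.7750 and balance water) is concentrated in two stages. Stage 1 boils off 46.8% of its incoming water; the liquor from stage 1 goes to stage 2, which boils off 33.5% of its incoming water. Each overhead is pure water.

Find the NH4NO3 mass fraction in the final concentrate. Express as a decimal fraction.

0.9069

water in feed = 1049×0.225 = 236.03 kg/h.
After stage 1: water left = (1−0.468)×236.03 = 125.57; stream total = 938.54 kg/h.
After stage 2: water left = (1−0.335)×125.57 = 83.501; final concentrate = 896.48 kg/h.
NH4NO3 fraction = 812.98/896.48 = 0.9069.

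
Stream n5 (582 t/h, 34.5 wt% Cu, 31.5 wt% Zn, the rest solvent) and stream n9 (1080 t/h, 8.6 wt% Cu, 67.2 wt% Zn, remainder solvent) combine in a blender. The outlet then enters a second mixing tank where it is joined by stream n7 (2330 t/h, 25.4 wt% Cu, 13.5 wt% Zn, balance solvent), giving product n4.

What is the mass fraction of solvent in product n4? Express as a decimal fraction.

0.472

Overall, product flow = 3992 t/h.
solvent in = 582×0.340 + 1080×0.242 + 2330×0.611 = 1882.9 t/h.
solvent fraction in n4 = 0.472.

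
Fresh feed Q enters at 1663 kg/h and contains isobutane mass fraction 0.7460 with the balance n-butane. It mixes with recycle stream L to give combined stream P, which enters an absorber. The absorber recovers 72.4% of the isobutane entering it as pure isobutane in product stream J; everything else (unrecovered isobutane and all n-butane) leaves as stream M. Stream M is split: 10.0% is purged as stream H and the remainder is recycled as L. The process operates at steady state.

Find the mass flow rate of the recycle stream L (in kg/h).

4212 kg/h

n-butane enters only via Q and leaves only via the purge: 1663×0.254 = 0.100×(n-butane in M), and the absorber passes all n-butane, so n-butane in P = n-butane in M = 4224 kg/h.
isobutane in P: m_A = 1663×0.746 + (1−0.100)·(1−0.724)·m_A, so m_A = 1240.6/0.7516 = 1650.6 kg/h.
M = (1−0.724)×1650.6 + 4224 = 4679.6 kg/h.
Recycle L = (1−0.100)×4679.6 = 4211.6 kg/h.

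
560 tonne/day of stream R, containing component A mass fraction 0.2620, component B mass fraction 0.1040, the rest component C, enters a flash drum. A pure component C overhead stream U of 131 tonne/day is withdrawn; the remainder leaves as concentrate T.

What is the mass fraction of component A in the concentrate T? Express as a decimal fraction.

0.3420

component A is not removed: 560×0.262 = 146.72 tonne/day of component A enters T.
Concentrate = 560 − 131 = 429 tonne/day.
Mass fraction = 146.72/429 = 0.3420.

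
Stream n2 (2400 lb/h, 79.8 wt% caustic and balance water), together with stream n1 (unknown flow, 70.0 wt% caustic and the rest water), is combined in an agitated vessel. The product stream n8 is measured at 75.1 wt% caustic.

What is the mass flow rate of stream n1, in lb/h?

2212 lb/h

Let n1 be the unknown flow. Total out = 2400 + n1.
caustic balance: 1915.2 + 0.700·n1 = 0.751·(2400 + n1)
(0.700 − 0.751)·n1 = 0.751×2400 − 1915.2 = -112.8
n1 = -112.8 / -0.051 = 2211.8 lb/h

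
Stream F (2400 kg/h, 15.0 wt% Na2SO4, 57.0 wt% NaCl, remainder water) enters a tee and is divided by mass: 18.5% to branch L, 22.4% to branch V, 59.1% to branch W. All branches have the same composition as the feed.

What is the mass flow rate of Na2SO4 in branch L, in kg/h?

Branch L total = 0.185×2400 = 444 kg/h.
Na2SO4 in L = 0.150×444 = 66.6 kg/h.

66.6 kg/h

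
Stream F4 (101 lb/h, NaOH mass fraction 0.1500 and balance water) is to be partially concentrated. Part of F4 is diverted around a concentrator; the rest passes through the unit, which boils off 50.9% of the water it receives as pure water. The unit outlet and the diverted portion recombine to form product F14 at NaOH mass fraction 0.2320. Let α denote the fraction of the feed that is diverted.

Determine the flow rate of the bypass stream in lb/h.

All 101×0.150 = 15.15 lb/h of NaOH reaches F14, so F14 = 15.15/0.232 = 65.302 lb/h and vapour = 35.698 lb/h.
The evaporator receives (1−α)·101 of feed at 0.850 water and removes 0.509 of that water:
0.509×0.850×(1−α)×101 = 35.698
(1−α) = 35.698/43.698 = 0.8169;  α = 0.1831.
Bypass flow = 0.1831×101 = 18.489 lb/h.

18.49 lb/h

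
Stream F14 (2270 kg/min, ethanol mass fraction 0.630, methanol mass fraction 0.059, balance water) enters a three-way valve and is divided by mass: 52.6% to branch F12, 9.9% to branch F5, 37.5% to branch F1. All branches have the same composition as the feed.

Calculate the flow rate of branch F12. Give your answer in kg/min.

1194 kg/min

Branch F12 flow = 0.526×2270 = 1194 kg/min.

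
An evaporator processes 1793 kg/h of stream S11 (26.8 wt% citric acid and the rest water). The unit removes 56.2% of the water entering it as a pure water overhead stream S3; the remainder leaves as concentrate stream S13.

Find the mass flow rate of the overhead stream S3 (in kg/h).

water entering = 1793×0.732 = 1312.5 kg/h; overhead removed = 0.562×1312.5 = 737.61 kg/h.

737.6 kg/h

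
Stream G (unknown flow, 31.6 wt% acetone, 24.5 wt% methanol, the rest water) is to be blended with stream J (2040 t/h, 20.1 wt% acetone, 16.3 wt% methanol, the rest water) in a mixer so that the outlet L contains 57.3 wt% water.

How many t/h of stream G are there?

Let G be the unknown flow. Total out = 2040 + G.
water balance: 1297.4 + 0.439·G = 0.573·(2040 + G)
(0.439 − 0.573)·G = 0.573×2040 − 1297.4 = -128.52
G = -128.52 / -0.134 = 959.1 t/h

959.1 t/h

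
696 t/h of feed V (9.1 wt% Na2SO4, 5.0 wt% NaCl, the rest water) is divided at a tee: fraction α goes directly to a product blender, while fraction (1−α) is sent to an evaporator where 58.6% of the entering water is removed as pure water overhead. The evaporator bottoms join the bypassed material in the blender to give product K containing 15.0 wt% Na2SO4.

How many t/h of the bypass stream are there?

All 696×0.091 = 63.336 t/h of Na2SO4 reaches K, so K = 63.336/0.150 = 422.24 t/h and vapour = 273.76 t/h.
The evaporator receives (1−α)·696 of feed at 0.859 water and removes 0.586 of that water:
0.586×0.859×(1−α)×696 = 273.76
(1−α) = 273.76/350.35 = 0.7814;  α = 0.2186.
Bypass flow = 0.2186×696 = 152.15 t/h.

152.1 t/h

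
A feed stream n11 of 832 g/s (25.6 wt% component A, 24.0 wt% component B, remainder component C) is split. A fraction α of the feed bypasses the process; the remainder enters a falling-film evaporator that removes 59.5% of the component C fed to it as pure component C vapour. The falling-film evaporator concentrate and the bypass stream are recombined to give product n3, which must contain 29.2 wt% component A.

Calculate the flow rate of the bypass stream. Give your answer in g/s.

All 832×0.256 = 212.99 g/s of component A reaches n3, so n3 = 212.99/0.292 = 729.42 g/s and vapour = 102.58 g/s.
The evaporator receives (1−α)·832 of feed at 0.504 component C and removes 0.595 of that component C:
0.595×0.504×(1−α)×832 = 102.58
(1−α) = 102.58/249.5 = 0.4111;  α = 0.5889.
Bypass flow = 0.5889×832 = 489.95 g/s.

489.9 g/s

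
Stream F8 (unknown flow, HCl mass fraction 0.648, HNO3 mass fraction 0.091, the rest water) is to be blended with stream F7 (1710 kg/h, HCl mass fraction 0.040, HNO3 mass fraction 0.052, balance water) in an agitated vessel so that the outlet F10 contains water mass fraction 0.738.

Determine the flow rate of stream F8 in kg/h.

Let F8 be the unknown flow. Total out = 1710 + F8.
water balance: 1552.7 + 0.261·F8 = 0.738·(1710 + F8)
(0.261 − 0.738)·F8 = 0.738×1710 − 1552.7 = -290.7
F8 = -290.7 / -0.477 = 609.43 kg/h

609.4 kg/h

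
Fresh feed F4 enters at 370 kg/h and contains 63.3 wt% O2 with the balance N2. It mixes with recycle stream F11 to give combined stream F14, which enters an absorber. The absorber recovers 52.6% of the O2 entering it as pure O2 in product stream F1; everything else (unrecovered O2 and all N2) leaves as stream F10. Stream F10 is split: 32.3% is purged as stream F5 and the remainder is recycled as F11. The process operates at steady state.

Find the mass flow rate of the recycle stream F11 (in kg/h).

N2 enters only via F4 and leaves only via the purge: 370×0.367 = 0.323×(N2 in F10), and the absorber passes all N2, so N2 in F14 = N2 in F10 = 420.4 kg/h.
O2 in F14: m_A = 370×0.633 + (1−0.323)·(1−0.526)·m_A, so m_A = 234.21/0.6791 = 344.88 kg/h.
F10 = (1−0.526)×344.88 + 420.4 = 583.88 kg/h.
Recycle F11 = (1−0.323)×583.88 = 395.28 kg/h.

395.3 kg/h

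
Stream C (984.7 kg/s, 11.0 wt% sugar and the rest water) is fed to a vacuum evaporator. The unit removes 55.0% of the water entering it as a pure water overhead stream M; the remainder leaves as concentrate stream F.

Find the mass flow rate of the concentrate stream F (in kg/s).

water entering = 984.7×0.890 = 876.38 kg/s; overhead removed = 0.550×876.38 = 482.01 kg/s.
Concentrate = 984.7 − 482.01 = 502.69 kg/s.

502.7 kg/s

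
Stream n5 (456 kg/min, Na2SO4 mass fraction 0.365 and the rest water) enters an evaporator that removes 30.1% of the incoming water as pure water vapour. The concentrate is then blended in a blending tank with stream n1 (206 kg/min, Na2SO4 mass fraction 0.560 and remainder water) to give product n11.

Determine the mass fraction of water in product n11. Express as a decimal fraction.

Vapour removed = 0.301×0.635×456 = 87.158 kg/min; concentrate = 368.84 kg/min.
water reaching the mixer = 202.4 (from concentrate) + 206×0.440 = 293.04 kg/min.
Product flow = 368.84 + 206 = 574.84 kg/min; water fraction = 0.510.

0.510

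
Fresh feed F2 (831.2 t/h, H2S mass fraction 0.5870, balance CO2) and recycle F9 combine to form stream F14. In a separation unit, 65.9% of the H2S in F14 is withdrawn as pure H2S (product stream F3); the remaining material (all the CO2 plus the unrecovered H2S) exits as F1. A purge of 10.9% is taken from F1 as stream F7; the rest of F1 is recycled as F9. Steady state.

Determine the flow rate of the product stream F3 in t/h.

461.9 t/h

H2S in F14: m_A = 831.2×0.587 + (1−0.109)·(1−0.659)·m_A, so m_A = 487.91/0.6962 = 700.86 t/h.
Product F3 = 0.659×700.86 = 461.86 t/h.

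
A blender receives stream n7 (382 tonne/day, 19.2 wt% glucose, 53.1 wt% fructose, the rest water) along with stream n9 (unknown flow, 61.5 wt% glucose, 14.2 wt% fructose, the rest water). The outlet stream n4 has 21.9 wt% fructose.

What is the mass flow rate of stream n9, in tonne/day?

1548 tonne/day

Let n9 be the unknown flow. Total out = 382 + n9.
fructose balance: 202.84 + 0.142·n9 = 0.219·(382 + n9)
(0.142 − 0.219)·n9 = 0.219×382 − 202.84 = -119.18
n9 = -119.18 / -0.077 = 1547.8 tonne/day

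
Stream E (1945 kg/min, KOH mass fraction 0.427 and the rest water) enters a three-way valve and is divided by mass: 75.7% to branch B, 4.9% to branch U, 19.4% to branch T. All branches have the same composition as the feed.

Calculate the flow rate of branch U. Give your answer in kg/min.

95.31 kg/min

Branch U flow = 0.049×1945 = 95.305 kg/min.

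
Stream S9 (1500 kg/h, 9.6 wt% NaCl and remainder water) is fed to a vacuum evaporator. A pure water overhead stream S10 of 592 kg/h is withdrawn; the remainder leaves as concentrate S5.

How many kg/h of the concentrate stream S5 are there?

908 kg/h

Concentrate = 1500 − 592 = 908 kg/h.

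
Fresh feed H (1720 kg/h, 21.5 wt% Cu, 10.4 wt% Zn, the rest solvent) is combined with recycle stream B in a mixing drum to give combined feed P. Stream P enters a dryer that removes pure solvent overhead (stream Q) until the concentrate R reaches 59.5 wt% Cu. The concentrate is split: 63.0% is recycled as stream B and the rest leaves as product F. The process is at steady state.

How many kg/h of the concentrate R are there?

1680 kg/h

Overall Cu balance (none leaves overhead): Cu in fresh feed = Cu in product, i.e. 1720×0.215 = (1−0.630)·R·0.595.
R = 369.8/(0.595×0.370) = 1679.8 kg/h.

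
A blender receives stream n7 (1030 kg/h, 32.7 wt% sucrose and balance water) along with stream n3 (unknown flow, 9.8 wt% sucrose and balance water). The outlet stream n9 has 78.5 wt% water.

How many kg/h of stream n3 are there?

Let n3 be the unknown flow. Total out = 1030 + n3.
water balance: 693.19 + 0.902·n3 = 0.785·(1030 + n3)
(0.902 − 0.785)·n3 = 0.785×1030 − 693.19 = 115.36
n3 = 115.36 / 0.117 = 985.98 kg/h

986 kg/h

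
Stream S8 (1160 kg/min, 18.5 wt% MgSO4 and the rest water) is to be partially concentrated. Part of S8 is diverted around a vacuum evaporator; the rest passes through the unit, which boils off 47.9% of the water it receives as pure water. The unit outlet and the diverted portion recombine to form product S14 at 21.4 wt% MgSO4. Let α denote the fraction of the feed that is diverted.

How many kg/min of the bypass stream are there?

757.3 kg/min

All 1160×0.185 = 214.6 kg/min of MgSO4 reaches S14, so S14 = 214.6/0.214 = 1002.8 kg/min and vapour = 157.2 kg/min.
The evaporator receives (1−α)·1160 of feed at 0.815 water and removes 0.479 of that water:
0.479×0.815×(1−α)×1160 = 157.2
(1−α) = 157.2/452.85 = 0.3471;  α = 0.6529.
Bypass flow = 0.6529×1160 = 757.33 kg/min.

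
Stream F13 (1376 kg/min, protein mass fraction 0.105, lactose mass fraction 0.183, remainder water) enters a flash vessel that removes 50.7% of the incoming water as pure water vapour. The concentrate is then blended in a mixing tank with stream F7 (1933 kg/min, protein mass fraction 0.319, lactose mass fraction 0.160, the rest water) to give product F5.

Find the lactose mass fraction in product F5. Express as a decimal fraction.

Vapour removed = 0.507×0.712×1376 = 496.71 kg/min; concentrate = 879.29 kg/min.
lactose reaching the mixer = 251.81 (from concentrate) + 1933×0.160 = 561.09 kg/min.
Product flow = 879.29 + 1933 = 2812.3 kg/min; lactose fraction = 0.200.

0.200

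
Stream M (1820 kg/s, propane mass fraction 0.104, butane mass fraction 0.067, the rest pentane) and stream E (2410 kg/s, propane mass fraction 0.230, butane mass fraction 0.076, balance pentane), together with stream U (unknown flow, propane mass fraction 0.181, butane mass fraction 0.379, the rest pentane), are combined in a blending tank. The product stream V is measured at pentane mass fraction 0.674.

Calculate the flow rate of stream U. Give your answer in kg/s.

Let U be the unknown flow. Total out = 4230 + U.
pentane balance: 3181.3 + 0.440·U = 0.674·(4230 + U)
(0.440 − 0.674)·U = 0.674×4230 − 3181.3 = -330.3
U = -330.3 / -0.234 = 1411.5 kg/s

1412 kg/s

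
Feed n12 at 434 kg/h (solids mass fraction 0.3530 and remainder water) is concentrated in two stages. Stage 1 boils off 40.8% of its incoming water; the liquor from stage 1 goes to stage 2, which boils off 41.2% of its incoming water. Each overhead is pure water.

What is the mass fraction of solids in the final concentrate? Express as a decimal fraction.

water in feed = 434×0.647 = 280.8 kg/h.
After stage 1: water left = (1−0.408)×280.8 = 166.23; stream total = 319.43 kg/h.
After stage 2: water left = (1−0.412)×166.23 = 97.745; final concentrate = 250.95 kg/h.
solids fraction = 153.2/250.95 = 0.6105.

0.6105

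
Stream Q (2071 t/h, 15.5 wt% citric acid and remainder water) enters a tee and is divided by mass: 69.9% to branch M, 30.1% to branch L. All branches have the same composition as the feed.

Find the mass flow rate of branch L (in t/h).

Branch L flow = 0.301×2071 = 623.37 t/h.

623.4 t/h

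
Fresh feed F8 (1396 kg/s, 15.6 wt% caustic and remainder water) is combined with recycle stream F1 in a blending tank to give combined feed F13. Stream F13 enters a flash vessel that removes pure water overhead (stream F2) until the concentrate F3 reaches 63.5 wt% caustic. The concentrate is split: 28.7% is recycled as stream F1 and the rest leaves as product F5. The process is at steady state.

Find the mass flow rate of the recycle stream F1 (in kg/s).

138 kg/s

Overall caustic balance (none leaves overhead): caustic in fresh feed = caustic in product, i.e. 1396×0.156 = (1−0.287)·F3·0.635.
F3 = 217.78/(0.635×0.713) = 481 kg/s.
Recycle F1 = 0.287×481 = 138.05 kg/s.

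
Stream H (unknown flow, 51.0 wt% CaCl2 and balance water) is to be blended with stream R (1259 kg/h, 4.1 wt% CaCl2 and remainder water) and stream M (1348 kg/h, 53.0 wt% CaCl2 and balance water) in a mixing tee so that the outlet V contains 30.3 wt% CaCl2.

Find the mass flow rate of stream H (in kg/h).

115.3 kg/h

Let H be the unknown flow. Total out = 2607 + H.
CaCl2 balance: 766.06 + 0.510·H = 0.303·(2607 + H)
(0.510 − 0.303)·H = 0.303×2607 − 766.06 = 23.862
H = 23.862 / 0.207 = 115.28 kg/h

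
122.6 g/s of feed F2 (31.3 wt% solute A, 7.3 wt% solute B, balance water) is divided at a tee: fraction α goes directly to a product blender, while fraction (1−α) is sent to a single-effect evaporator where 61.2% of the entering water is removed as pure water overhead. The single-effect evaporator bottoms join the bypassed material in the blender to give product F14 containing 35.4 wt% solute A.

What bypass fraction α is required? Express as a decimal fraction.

All 122.6×0.313 = 38.374 g/s of solute A reaches F14, so F14 = 38.374/0.354 = 108.4 g/s and vapour = 14.199 g/s.
The evaporator receives (1−α)·122.6 of feed at 0.614 water and removes 0.612 of that water:
0.612×0.614×(1−α)×122.6 = 14.199
(1−α) = 14.199/46.069 = 0.3082;  α = 0.6918.

0.692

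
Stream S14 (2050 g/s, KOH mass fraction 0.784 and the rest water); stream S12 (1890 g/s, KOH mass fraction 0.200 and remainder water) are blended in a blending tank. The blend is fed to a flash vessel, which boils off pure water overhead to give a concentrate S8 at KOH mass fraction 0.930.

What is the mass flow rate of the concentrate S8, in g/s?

2135 g/s

KOH entering = 2050×0.784 + 1890×0.200 = 1985.2 g/s.
All KOH reports to S8, so S8 = 1985.2/0.930 = 2134.6 g/s.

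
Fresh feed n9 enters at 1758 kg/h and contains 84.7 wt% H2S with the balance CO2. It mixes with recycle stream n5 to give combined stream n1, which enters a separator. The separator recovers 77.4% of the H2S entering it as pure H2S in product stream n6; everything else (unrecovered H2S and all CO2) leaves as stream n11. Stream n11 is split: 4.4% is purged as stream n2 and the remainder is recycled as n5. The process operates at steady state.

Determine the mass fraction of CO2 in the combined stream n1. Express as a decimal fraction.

CO2 enters only via n9 and leaves only via the purge: 1758×0.153 = 0.044×(CO2 in n11), and the separator passes all CO2, so CO2 in n1 = CO2 in n11 = 6113 kg/h.
H2S in n1: m_A = 1758×0.847 + (1−0.044)·(1−0.774)·m_A, so m_A = 1489/0.7839 = 1899.4 kg/h.
n1 = 1899.4 + 6113 = 8012.4 kg/h.
CO2 fraction in n1 = 6113/8012.4 = 0.763.

0.763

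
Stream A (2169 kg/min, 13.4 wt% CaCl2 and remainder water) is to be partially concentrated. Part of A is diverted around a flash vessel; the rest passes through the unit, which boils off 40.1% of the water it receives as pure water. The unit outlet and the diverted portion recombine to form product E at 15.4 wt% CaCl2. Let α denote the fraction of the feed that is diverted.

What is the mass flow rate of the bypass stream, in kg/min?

All 2169×0.134 = 290.65 kg/min of CaCl2 reaches E, so E = 290.65/0.154 = 1887.3 kg/min and vapour = 281.69 kg/min.
The evaporator receives (1−α)·2169 of feed at 0.866 water and removes 0.401 of that water:
0.401×0.866×(1−α)×2169 = 281.69
(1−α) = 281.69/753.22 = 0.3740;  α = 0.6260.
Bypass flow = 0.6260×2169 = 1357.8 kg/min.

1358 kg/min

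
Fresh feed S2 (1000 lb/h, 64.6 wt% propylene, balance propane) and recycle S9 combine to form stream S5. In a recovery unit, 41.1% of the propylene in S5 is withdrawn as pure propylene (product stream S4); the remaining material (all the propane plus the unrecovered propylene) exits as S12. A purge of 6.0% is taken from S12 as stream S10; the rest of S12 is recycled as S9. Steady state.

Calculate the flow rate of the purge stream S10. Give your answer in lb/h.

propane enters only via S2 and leaves only via the purge: 1000×0.354 = 0.060×(propane in S12), and the recovery unit passes all propane, so propane in S5 = propane in S12 = 5900 lb/h.
propylene in S5: m_A = 1000×0.646 + (1−0.060)·(1−0.411)·m_A, so m_A = 646/0.4463 = 1447.3 lb/h.
S12 = (1−0.411)×1447.3 + 5900 = 6752.5 lb/h.
Purge S10 = 0.060×6752.5 = 405.15 lb/h.

405.1 lb/h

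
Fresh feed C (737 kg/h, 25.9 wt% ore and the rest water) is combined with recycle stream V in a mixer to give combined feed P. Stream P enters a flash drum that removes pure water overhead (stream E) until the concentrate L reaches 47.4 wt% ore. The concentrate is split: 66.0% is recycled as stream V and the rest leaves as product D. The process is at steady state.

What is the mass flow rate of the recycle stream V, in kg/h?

781.7 kg/h

Overall ore balance (none leaves overhead): ore in fresh feed = ore in product, i.e. 737×0.259 = (1−0.660)·L·0.474.
L = 190.88/(0.474×0.340) = 1184.4 kg/h.
Recycle V = 0.660×1184.4 = 781.72 kg/h.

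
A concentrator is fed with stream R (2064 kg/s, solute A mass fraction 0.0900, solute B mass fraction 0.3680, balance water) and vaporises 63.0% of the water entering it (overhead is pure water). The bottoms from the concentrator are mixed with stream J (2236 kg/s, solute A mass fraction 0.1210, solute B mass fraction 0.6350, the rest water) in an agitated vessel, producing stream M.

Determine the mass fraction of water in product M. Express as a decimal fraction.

0.2669

Vapour removed = 0.630×0.542×2064 = 704.77 kg/s; concentrate = 1359.2 kg/s.
water reaching the mixer = 413.91 (from concentrate) + 2236×0.244 = 959.5 kg/s.
Product flow = 1359.2 + 2236 = 3595.2 kg/s; water fraction = 0.2669.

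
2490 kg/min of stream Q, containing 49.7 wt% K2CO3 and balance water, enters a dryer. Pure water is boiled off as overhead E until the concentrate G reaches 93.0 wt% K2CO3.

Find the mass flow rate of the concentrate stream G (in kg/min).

1331 kg/min

K2CO3 is conserved: 2490×0.497 = 1237.5 kg/min all reports to the concentrate.
Concentrate = 1237.5/(target fraction) = 1330.7 kg/min.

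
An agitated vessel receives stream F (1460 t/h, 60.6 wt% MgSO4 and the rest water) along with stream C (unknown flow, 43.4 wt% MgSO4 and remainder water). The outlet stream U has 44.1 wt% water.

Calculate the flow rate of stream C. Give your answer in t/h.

Let C be the unknown flow. Total out = 1460 + C.
water balance: 575.24 + 0.566·C = 0.441·(1460 + C)
(0.566 − 0.441)·C = 0.441×1460 − 575.24 = 68.62
C = 68.62 / 0.125 = 548.96 t/h

549 t/h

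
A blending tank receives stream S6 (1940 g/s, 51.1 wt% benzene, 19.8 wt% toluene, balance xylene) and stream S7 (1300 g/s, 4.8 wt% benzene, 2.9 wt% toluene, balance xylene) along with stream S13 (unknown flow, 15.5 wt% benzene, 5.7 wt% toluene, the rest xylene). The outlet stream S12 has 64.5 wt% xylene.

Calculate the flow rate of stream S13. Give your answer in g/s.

Let S13 be the unknown flow. Total out = 3240 + S13.
xylene balance: 1764.4 + 0.788·S13 = 0.645·(3240 + S13)
(0.788 − 0.645)·S13 = 0.645×3240 − 1764.4 = 325.36
S13 = 325.36 / 0.143 = 2275.2 g/s

2275 g/s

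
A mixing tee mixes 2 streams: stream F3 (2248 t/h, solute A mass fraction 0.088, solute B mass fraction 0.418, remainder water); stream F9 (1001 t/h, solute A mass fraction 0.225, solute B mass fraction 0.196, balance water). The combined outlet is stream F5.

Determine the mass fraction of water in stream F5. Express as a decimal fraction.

Total flow out = 2248 + 1001 = 3249 t/h.
water in = 2248×0.494 + 1001×0.579 = 1690.1 t/h.
water mass fraction in F5 = 1690.1/3249 = 0.520.

0.520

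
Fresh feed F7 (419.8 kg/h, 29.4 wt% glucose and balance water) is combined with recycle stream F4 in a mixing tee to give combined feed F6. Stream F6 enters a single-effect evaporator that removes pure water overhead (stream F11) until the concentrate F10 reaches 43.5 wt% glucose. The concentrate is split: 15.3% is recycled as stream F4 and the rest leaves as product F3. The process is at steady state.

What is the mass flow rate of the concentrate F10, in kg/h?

Overall glucose balance (none leaves overhead): glucose in fresh feed = glucose in product, i.e. 419.8×0.294 = (1−0.153)·F10·0.435.
F10 = 123.42/(0.435×0.847) = 334.98 kg/h.

335 kg/h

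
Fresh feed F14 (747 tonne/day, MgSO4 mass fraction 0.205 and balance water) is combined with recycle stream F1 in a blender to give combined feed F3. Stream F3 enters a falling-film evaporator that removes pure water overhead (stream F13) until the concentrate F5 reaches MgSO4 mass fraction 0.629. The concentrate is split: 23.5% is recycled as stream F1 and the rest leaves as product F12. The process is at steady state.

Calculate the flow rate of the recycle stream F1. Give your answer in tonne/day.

74.79 tonne/day

Overall MgSO4 balance (none leaves overhead): MgSO4 in fresh feed = MgSO4 in product, i.e. 747×0.205 = (1−0.235)·F5·0.629.
F5 = 153.13/(0.629×0.765) = 318.25 tonne/day.
Recycle F1 = 0.235×318.25 = 74.788 tonne/day.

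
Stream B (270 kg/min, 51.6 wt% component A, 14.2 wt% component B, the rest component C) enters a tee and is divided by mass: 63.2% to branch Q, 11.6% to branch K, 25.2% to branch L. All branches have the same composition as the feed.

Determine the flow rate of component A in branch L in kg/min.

Branch L total = 0.252×270 = 68.04 kg/min.
component A in L = 0.516×68.04 = 35.109 kg/min.

35.11 kg/min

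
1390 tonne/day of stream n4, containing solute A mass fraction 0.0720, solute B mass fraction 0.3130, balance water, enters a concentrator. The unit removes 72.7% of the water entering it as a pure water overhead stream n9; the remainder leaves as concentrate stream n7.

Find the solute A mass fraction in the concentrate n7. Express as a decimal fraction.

0.1302

solute A is not removed: 1390×0.072 = 100.08 tonne/day of solute A enters n7.
water entering = 1390×0.615 = 854.85 tonne/day; overhead removed = 0.727×854.85 = 621.48 tonne/day.
Concentrate = 1390 − 621.48 = 768.52 tonne/day.
Mass fraction = 100.08/768.52 = 0.1302.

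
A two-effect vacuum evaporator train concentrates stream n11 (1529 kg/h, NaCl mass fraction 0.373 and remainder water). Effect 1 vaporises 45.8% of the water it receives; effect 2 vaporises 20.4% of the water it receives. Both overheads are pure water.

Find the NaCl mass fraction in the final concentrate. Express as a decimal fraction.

0.580

water in feed = 1529×0.627 = 958.68 kg/h.
After stage 1: water left = (1−0.458)×958.68 = 519.61; stream total = 1089.9 kg/h.
After stage 2: water left = (1−0.204)×519.61 = 413.61; final concentrate = 983.92 kg/h.
NaCl fraction = 570.32/983.92 = 0.580.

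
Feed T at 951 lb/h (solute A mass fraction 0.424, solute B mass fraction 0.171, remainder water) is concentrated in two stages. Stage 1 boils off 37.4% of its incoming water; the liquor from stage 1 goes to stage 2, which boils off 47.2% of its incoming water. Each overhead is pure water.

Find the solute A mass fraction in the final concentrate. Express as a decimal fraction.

water in feed = 951×0.405 = 385.16 lb/h.
After stage 1: water left = (1−0.374)×385.16 = 241.11; stream total = 806.95 lb/h.
After stage 2: water left = (1−0.472)×241.11 = 127.3; final concentrate = 693.15 lb/h.
solute A fraction = 403.22/693.15 = 0.582.

0.582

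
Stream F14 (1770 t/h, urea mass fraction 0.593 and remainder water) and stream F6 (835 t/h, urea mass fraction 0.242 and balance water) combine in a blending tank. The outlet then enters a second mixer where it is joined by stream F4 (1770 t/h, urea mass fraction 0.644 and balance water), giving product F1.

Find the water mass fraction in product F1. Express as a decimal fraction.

0.453

Overall, product flow = 4375 t/h.
water in = 1770×0.407 + 835×0.758 + 1770×0.356 = 1983.4 t/h.
water fraction in F1 = 0.453.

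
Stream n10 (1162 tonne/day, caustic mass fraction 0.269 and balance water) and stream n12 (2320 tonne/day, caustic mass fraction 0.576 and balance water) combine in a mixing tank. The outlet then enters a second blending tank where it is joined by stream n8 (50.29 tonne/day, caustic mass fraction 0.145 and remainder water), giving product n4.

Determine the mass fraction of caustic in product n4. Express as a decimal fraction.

Overall, product flow = 3532.3 tonne/day.
caustic in = 1162×0.269 + 2320×0.576 + 50.29×0.145 = 1656.2 tonne/day.
caustic fraction in n4 = 0.469.

0.469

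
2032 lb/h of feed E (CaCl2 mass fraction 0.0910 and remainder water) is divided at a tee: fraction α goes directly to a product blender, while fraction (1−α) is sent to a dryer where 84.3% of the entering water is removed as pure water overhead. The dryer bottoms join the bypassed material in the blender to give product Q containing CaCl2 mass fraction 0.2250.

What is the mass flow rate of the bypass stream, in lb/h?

452.7 lb/h

All 2032×0.091 = 184.91 lb/h of CaCl2 reaches Q, so Q = 184.91/0.225 = 821.83 lb/h and vapour = 1210.2 lb/h.
The evaporator receives (1−α)·2032 of feed at 0.909 water and removes 0.843 of that water:
0.843×0.909×(1−α)×2032 = 1210.2
(1−α) = 1210.2/1557.1 = 0.7772;  α = 0.2228.
Bypass flow = 0.2228×2032 = 452.74 lb/h.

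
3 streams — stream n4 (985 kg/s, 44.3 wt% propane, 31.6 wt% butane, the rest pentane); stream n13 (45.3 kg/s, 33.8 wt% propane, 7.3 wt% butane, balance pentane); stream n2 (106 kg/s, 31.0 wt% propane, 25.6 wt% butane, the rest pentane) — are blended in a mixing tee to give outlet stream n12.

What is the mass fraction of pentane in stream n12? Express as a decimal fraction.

Total flow out = 985 + 45.3 + 106 = 1136.3 kg/s.
pentane in = 985×0.241 + 45.3×0.589 + 106×0.434 = 310.07 kg/s.
pentane mass fraction in n12 = 310.07/1136.3 = 0.273.

0.273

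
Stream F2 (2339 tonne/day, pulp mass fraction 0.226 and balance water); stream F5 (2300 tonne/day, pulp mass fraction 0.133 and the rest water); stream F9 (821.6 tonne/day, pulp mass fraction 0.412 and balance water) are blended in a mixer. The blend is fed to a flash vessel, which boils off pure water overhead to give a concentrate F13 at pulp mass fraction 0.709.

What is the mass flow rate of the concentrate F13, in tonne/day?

pulp entering = 2339×0.226 + 2300×0.133 + 821.6×0.412 = 1173 tonne/day.
All pulp reports to F13, so F13 = 1173/0.709 = 1654.5 tonne/day.

1654 tonne/day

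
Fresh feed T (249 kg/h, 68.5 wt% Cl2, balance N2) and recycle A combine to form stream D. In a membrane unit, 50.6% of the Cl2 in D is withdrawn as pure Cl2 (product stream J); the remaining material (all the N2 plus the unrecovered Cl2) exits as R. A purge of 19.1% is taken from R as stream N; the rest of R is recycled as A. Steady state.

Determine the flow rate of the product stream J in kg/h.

143.8 kg/h

Cl2 in D: m_A = 249×0.685 + (1−0.191)·(1−0.506)·m_A, so m_A = 170.57/0.6004 = 284.11 kg/h.
Product J = 0.506×284.11 = 143.76 kg/h.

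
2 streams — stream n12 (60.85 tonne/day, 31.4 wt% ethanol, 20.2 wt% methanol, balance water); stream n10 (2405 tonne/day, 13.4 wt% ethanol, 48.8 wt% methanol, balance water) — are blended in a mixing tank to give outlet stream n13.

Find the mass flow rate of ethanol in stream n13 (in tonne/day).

341.4 tonne/day

ethanol out = ethanol in = 60.85×0.314 + 2405×0.134 = 341.38 tonne/day.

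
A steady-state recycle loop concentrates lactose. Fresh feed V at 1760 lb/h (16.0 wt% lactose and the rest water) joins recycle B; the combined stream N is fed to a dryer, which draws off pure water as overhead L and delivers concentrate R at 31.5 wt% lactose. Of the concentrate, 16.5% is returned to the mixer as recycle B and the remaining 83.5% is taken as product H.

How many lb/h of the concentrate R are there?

1071 lb/h

Overall lactose balance (none leaves overhead): lactose in fresh feed = lactose in product, i.e. 1760×0.160 = (1−0.165)·R·0.315.
R = 281.6/(0.315×0.835) = 1070.6 lb/h.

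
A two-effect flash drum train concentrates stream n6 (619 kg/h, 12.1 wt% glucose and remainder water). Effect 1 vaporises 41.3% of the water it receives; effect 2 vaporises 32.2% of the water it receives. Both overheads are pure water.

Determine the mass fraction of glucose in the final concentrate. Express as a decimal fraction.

water in feed = 619×0.879 = 544.1 kg/h.
After stage 1: water left = (1−0.413)×544.1 = 319.39; stream total = 394.29 kg/h.
After stage 2: water left = (1−0.322)×319.39 = 216.54; final concentrate = 291.44 kg/h.
glucose fraction = 74.899/291.44 = 0.257.

0.257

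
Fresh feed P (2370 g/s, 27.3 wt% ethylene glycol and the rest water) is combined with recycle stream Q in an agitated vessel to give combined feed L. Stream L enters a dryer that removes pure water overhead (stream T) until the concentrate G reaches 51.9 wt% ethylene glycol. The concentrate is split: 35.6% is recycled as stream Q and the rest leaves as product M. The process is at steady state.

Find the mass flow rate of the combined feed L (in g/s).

Overall ethylene glycol balance (none leaves overhead): ethylene glycol in fresh feed = ethylene glycol in product, i.e. 2370×0.273 = (1−0.356)·G·0.519.
G = 647.01/(0.519×0.644) = 1935.8 g/s.
Recycle Q = 0.356×1935.8 = 689.14 g/s.
Combined feed L = 2370 + 689.14 = 3059.1 g/s.

3059 g/s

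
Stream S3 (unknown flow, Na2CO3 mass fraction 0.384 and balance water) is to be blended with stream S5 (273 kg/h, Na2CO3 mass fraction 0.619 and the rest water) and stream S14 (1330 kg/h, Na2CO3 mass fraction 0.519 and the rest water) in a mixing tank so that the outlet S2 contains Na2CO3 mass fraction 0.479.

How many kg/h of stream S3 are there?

Let S3 be the unknown flow. Total out = 1603 + S3.
Na2CO3 balance: 859.26 + 0.384·S3 = 0.479·(1603 + S3)
(0.384 − 0.479)·S3 = 0.479×1603 − 859.26 = -91.42
S3 = -91.42 / -0.095 = 962.32 kg/h

962.3 kg/h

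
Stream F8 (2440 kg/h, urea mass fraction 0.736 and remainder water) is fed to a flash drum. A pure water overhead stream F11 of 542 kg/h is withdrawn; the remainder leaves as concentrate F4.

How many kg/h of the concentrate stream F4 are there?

Concentrate = 2440 − 542 = 1898 kg/h.

1898 kg/h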